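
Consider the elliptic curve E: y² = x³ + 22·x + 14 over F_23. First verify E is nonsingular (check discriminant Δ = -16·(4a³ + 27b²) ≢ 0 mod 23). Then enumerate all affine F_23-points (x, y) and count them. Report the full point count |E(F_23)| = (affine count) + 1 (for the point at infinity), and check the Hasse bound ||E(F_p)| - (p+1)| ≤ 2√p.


Affine points = {(8, 9), (8, 14), (11, 0), (13, 6), (13, 17), (15, 4), (15, 19), (16, 0), (18, 3), (18, 20), (19, 0), (20, 6), (20, 17), (21, 10), (21, 13)}; affine count = 15; |E(F_23)| = 16.

Discriminant check: Δ ∝ 4a³ + 27b² = 4·22³ + 27·14² = 4·10648 + 27·196 ≡ 21 (mod 23). Nonzero ⇒ E is nonsingular.
For each x ∈ F_23, compute rhs = x³ + 22·x + 14 mod 23, then count y ∈ F_23 with y² ≡ rhs.
  x = 0: rhs = 14, matching y values: none (0 points).
  x = 1: rhs = 14, matching y values: none (0 points).
  x = 2: rhs = 20, matching y values: none (0 points).
  x = 3: rhs = 15, matching y values: none (0 points).
  x = 4: rhs = 5, matching y values: none (0 points).
  x = 5: rhs = 19, matching y values: none (0 points).
  x = 6: rhs = 17, matching y values: none (0 points).
  x = 7: rhs = 5, matching y values: none (0 points).
  x = 8: rhs = 12, matching y values: 9, 14 (2 points).
  x = 9: rhs = 21, matching y values: none (0 points).
  x = 10: rhs = 15, matching y values: none (0 points).
  x = 11: rhs = 0, matching y values: 0 (1 points).
  x = 12: rhs = 5, matching y values: none (0 points).
  x = 13: rhs = 13, matching y values: 6, 17 (2 points).
  x = 14: rhs = 7, matching y values: none (0 points).
  x = 15: rhs = 16, matching y values: 4, 19 (2 points).
  x = 16: rhs = 0, matching y values: 0 (1 points).
  x = 17: rhs = 11, matching y values: none (0 points).
  x = 18: rhs = 9, matching y values: 3, 20 (2 points).
  x = 19: rhs = 0, matching y values: 0 (1 points).
  x = 20: rhs = 13, matching y values: 6, 17 (2 points).
  x = 21: rhs = 8, matching y values: 10, 13 (2 points).
  x = 22: rhs = 14, matching y values: none (0 points).
Total affine count: 15.
Full point count |E(F_23)| = 15 + 1 = 16.
Hasse bound: |16 − (23+1)| = |-8| = 8 ≤ 2√23 ≈ 9.5917 ✓.


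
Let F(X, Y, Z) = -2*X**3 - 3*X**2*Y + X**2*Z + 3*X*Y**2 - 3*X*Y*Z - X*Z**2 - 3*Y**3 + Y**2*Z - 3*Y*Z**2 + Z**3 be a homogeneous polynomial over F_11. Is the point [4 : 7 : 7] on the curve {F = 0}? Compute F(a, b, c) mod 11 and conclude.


F(4,7,7) ≡ 5 (mod 11); P is NOT on the curve.

Evaluate F(4, 7, 7) term-by-term (mod 11).
  -2*X**3 ↦ -2·64·1·1 = -128
  -3*X**2*Y ↦ -3·16·7·1 = -336
  X**2*Z ↦ 1·16·1·7 = 112
  3*X*Y**2 ↦ 3·4·49·1 = 588
  -3*X*Y*Z ↦ -3·4·7·7 = -588
  -X*Z**2 ↦ -1·4·1·49 = -196
  -3*Y**3 ↦ -3·1·343·1 = -1029
  Y**2*Z ↦ 1·1·49·7 = 343
  -3*Y*Z**2 ↦ -3·1·7·49 = -1029
  Z**3 ↦ 1·1·1·343 = 343
Sum: F(4, 7, 7) = (-128) + (-336) + (112) + (588) + (-588) + (-196) + (-1029) + (343) + (-1029) + (343) = -1920.
Reducing mod 11: -1920 ≡ 5 (mod 11).
Since F(a, b, c) ≡ 5 ≠ 0 (mod 11), P does NOT lie on the curve.


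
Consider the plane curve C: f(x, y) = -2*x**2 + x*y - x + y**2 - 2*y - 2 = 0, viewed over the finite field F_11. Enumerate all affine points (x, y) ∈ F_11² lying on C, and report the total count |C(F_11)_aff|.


Affine F_11-points: {(0, 6), (0, 7), (2, 1), (2, 10), (3, 3), (3, 7), (8, 6), (8, 10), (9, 1), (9, 3)}; count = 10.

For each of the 121 pairs (x, y) ∈ F_11², evaluate f(x, y) mod 11. Record the zeros.
  x = 0: [0↦9, 1↦8, 2↦9, 3↦1, 4↦6, 5↦2, 6↦0, 7↦0, 8↦2, 9↦6, 10↦1]  zeros at y ∈ {6, 7}
  x = 1: [0↦6, 1↦6, 2↦8, 3↦1, 4↦7, 5↦4, 6↦3, 7↦4, 8↦7, 9↦1, 10↦8]  zeros at y ∈ ∅
  x = 2: [0↦10, 1↦0, 2↦3, 3↦8, 4↦4, 5↦2, 6↦2, 7↦4, 8↦8, 9↦3, 10↦0]  zeros at y ∈ {1, 10}
  x = 3: [0↦10, 1↦1, 2↦5, 3↦0, 4↦8, 5↦7, 6↦8, 7↦0, 8↦5, 9↦1, 10↦10]  zeros at y ∈ {3, 7}
  x = 4: [0↦6, 1↦9, 2↦3, 3↦10, 4↦8, 5↦8, 6↦10, 7↦3, 8↦9, 9↦6, 10↦5]  zeros at y ∈ ∅
  x = 5: [0↦9, 1↦2, 2↦8, 3↦5, 4↦4, 5↦5, 6↦8, 7↦2, 8↦9, 9↦7, 10↦7]  zeros at y ∈ ∅
  x = 6: [0↦8, 1↦2, 2↦9, 3↦7, 4↦7, 5↦9, 6↦2, 7↦8, 8↦5, 9↦4, 10↦5]  zeros at y ∈ ∅
  x = 7: [0↦3, 1↦9, 2↦6, 3↦5, 4↦6, 5↦9, 6↦3, 7↦10, 8↦8, 9↦8, 10↦10]  zeros at y ∈ ∅
  x = 8: [0↦5, 1↦1, 2↦10, 3↦10, 4↦1, 5↦5, 6↦0, 7↦8, 8↦7, 9↦8, 10↦0]  zeros at y ∈ {6, 10}
  x = 9: [0↦3, 1↦0, 2↦10, 3↦0, 4↦3, 5↦8, 6↦4, 7↦2, 8↦2, 9↦4, 10↦8]  zeros at y ∈ {1, 3}
  x = 10: [0↦8, 1↦6, 2↦6, 3↦8, 4↦1, 5↦7, 6↦4, 7↦3, 8↦4, 9↦7, 10↦1]  zeros at y ∈ ∅
Collecting zeros: affine points = {(0, 6), (0, 7), (2, 1), (2, 10), (3, 3), (3, 7), (8, 6), (8, 10), (9, 1), (9, 3)}.
Total count |C(F_11)_aff| = 10.


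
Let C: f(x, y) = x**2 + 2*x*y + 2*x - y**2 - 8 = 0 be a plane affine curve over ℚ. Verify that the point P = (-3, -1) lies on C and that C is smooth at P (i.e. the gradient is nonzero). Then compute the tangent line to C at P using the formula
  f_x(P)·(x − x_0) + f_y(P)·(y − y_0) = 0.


Tangent line at P: -6*x - 4*y - 22 = 0.

Step 1: f(-3, -1) = 0, so P lies on C.
Step 2: partial derivatives
  f_x(x, y) = 2*x + 2*y + 2, f_y(x, y) = 2*x - 2*y.
  f_x(P) = -6, f_y(P) = -4 (gradient nonzero, so P is smooth).
Step 3: tangent line at P: -6·(x − -3) + -4·(y − -1) = 0.
Expanding: -6*x - 4*y - 22 = 0.


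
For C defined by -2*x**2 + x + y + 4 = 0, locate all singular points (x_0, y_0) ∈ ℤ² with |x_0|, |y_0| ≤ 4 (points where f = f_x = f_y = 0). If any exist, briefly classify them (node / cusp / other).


No singular points in the scanned grid; C is smooth there.

Compute partial derivatives:
  f_x = 1 - 4*x.
  f_y = 1.
f_y = 1 is a nonzero constant, so f_y never vanishes: no point (x, y) can satisfy f = f_x = f_y = 0. In particular no (x, y) ∈ {−4, ..., 4}² is singular; the curve is smooth.


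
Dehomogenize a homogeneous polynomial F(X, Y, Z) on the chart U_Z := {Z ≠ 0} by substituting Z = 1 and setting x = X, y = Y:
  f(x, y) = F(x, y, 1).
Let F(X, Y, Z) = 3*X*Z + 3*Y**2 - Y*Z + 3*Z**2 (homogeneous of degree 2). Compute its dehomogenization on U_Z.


f(x, y) = 3*x + 3*y**2 - y + 3

On U_Z we set Z = 1. Each monomial c·X^i·Y^j·Z^k in F becomes c·x^i·y^j·1^k = c·x^i·y^j.
Substituting Z = 1: F(X, Y, 1) = 3*x + 3*y**2 - y + 3.
Note: deg(f) ≤ deg(F) = 2; strict inequality happens when F is divisible by Z (lost terms).


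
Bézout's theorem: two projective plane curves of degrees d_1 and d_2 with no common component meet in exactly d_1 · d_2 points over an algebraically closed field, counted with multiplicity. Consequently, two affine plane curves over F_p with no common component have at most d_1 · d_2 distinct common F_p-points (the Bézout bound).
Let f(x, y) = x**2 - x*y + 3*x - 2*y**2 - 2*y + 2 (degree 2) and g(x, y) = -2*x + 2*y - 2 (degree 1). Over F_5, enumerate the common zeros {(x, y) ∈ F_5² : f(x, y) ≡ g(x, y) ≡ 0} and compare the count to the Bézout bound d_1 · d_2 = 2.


Common zeros: {(4, 0)}; count = 1; Bézout bound = 2.

deg(f) = 2, deg(g) = 1, so Bézout bound = 2.
Scan x ∈ F_5. For each x, list the y ∈ F_5 with f(x, y) ≡ 0 and those with g(x, y) ≡ 0 (mod 5); the common zeros in that column are the intersection.
  x = 0: f ≡ 0 at y ∈ {2}; g ≡ 0 at y ∈ {1}; common: ∅.
  x = 1: f ≡ 0 at y ∈ ∅; g ≡ 0 at y ∈ {2}; common: ∅.
  x = 2: f ≡ 0 at y ∈ ∅; g ≡ 0 at y ∈ {3}; common: ∅.
  x = 3: f ≡ 0 at y ∈ {0}; g ≡ 0 at y ∈ {4}; common: ∅.
  x = 4: f ≡ 0 at y ∈ {0, 2}; g ≡ 0 at y ∈ {0}; common: {0}.
Collecting: common zeros = {(4, 0)}, so the count is 1.
Comparison with the Bézout bound: 1 ≤ 2 = deg(f)·deg(g), as expected for curves with no common component (the affine F_5-count falls short of the bound because intersections may lie at infinity, over extension fields, or carry multiplicity).


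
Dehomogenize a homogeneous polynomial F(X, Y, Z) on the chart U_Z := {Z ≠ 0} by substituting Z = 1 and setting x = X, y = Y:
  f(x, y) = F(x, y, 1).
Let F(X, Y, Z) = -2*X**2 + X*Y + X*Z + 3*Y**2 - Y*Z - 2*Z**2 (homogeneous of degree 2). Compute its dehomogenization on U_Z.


f(x, y) = -2*x**2 + x*y + x + 3*y**2 - y - 2

On U_Z we set Z = 1. Each monomial c·X^i·Y^j·Z^k in F becomes c·x^i·y^j·1^k = c·x^i·y^j.
Substituting Z = 1: F(X, Y, 1) = -2*x**2 + x*y + x + 3*y**2 - y - 2.
Note: deg(f) ≤ deg(F) = 2; strict inequality happens when F is divisible by Z (lost terms).


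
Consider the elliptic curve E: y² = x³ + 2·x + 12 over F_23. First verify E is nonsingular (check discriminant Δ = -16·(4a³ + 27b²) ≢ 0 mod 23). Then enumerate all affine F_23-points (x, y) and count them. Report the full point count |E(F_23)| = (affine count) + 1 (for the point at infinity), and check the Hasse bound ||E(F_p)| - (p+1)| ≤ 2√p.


Affine points = {(0, 9), (0, 14), (2, 1), (2, 22), (5, 3), (5, 20), (7, 1), (7, 22), (9, 0), (11, 10), (11, 13), (12, 4), (12, 19), (13, 2), (13, 21), (14, 1), (14, 22), (15, 6), (15, 17), (16, 0), (19, 3), (19, 20), (20, 5), (20, 18), (21, 0), (22, 3), (22, 20)}; affine count = 27; |E(F_23)| = 28.

Discriminant check: Δ ∝ 4a³ + 27b² = 4·2³ + 27·12² = 4·8 + 27·144 ≡ 10 (mod 23). Nonzero ⇒ E is nonsingular.
For each x ∈ F_23, compute rhs = x³ + 2·x + 12 mod 23, then count y ∈ F_23 with y² ≡ rhs.
  x = 0: rhs = 12, matching y values: 9, 14 (2 points).
  x = 1: rhs = 15, matching y values: none (0 points).
  x = 2: rhs = 1, matching y values: 1, 22 (2 points).
  x = 3: rhs = 22, matching y values: none (0 points).
  x = 4: rhs = 15, matching y values: none (0 points).
  x = 5: rhs = 9, matching y values: 3, 20 (2 points).
  x = 6: rhs = 10, matching y values: none (0 points).
  x = 7: rhs = 1, matching y values: 1, 22 (2 points).
  x = 8: rhs = 11, matching y values: none (0 points).
  x = 9: rhs = 0, matching y values: 0 (1 points).
  x = 10: rhs = 20, matching y values: none (0 points).
  x = 11: rhs = 8, matching y values: 10, 13 (2 points).
  x = 12: rhs = 16, matching y values: 4, 19 (2 points).
  x = 13: rhs = 4, matching y values: 2, 21 (2 points).
  x = 14: rhs = 1, matching y values: 1, 22 (2 points).
  x = 15: rhs = 13, matching y values: 6, 17 (2 points).
  x = 16: rhs = 0, matching y values: 0 (1 points).
  x = 17: rhs = 14, matching y values: none (0 points).
  x = 18: rhs = 15, matching y values: none (0 points).
  x = 19: rhs = 9, matching y values: 3, 20 (2 points).
  x = 20: rhs = 2, matching y values: 5, 18 (2 points).
  x = 21: rhs = 0, matching y values: 0 (1 points).
  x = 22: rhs = 9, matching y values: 3, 20 (2 points).
Total affine count: 27.
Full point count |E(F_23)| = 27 + 1 = 28.
Hasse bound: |28 − (23+1)| = |4| = 4 ≤ 2√23 ≈ 9.5917 ✓.


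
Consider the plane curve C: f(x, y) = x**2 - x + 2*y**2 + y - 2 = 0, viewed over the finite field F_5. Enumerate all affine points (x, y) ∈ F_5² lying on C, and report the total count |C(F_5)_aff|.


Affine F_5-points: {(2, 0), (2, 2), (3, 3), (3, 4), (4, 0), (4, 2)}; count = 6.

For each of the 25 pairs (x, y) ∈ F_5², evaluate f(x, y) mod 5. Record the zeros.
  x = 0: [0↦3, 1↦1, 2↦3, 3↦4, 4↦4]  zeros at y ∈ ∅
  x = 1: [0↦3, 1↦1, 2↦3, 3↦4, 4↦4]  zeros at y ∈ ∅
  x = 2: [0↦0, 1↦3, 2↦0, 3↦1, 4↦1]  zeros at y ∈ {0, 2}
  x = 3: [0↦4, 1↦2, 2↦4, 3↦0, 4↦0]  zeros at y ∈ {3, 4}
  x = 4: [0↦0, 1↦3, 2↦0, 3↦1, 4↦1]  zeros at y ∈ {0, 2}
Collecting zeros: affine points = {(2, 0), (2, 2), (3, 3), (3, 4), (4, 0), (4, 2)}.
Total count |C(F_5)_aff| = 6.


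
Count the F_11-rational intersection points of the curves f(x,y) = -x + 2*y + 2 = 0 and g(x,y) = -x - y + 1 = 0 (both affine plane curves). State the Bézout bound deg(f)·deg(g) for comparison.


Common zeros: {(5, 7)}; count = 1; Bézout bound = 1.

deg(f) = 1, deg(g) = 1, so Bézout bound = 1.
Scan x ∈ F_11. For each x, list the y ∈ F_11 with f(x, y) ≡ 0 and those with g(x, y) ≡ 0 (mod 11); the common zeros in that column are the intersection.
  x = 0: f ≡ 0 at y ∈ {10}; g ≡ 0 at y ∈ {1}; common: ∅.
  x = 1: f ≡ 0 at y ∈ {5}; g ≡ 0 at y ∈ {0}; common: ∅.
  x = 2: f ≡ 0 at y ∈ {0}; g ≡ 0 at y ∈ {10}; common: ∅.
  x = 3: f ≡ 0 at y ∈ {6}; g ≡ 0 at y ∈ {9}; common: ∅.
  x = 4: f ≡ 0 at y ∈ {1}; g ≡ 0 at y ∈ {8}; common: ∅.
  x = 5: f ≡ 0 at y ∈ {7}; g ≡ 0 at y ∈ {7}; common: {7}.
  x = 6: f ≡ 0 at y ∈ {2}; g ≡ 0 at y ∈ {6}; common: ∅.
  x = 7: f ≡ 0 at y ∈ {8}; g ≡ 0 at y ∈ {5}; common: ∅.
  x = 8: f ≡ 0 at y ∈ {3}; g ≡ 0 at y ∈ {4}; common: ∅.
  x = 9: f ≡ 0 at y ∈ {9}; g ≡ 0 at y ∈ {3}; common: ∅.
  x = 10: f ≡ 0 at y ∈ {4}; g ≡ 0 at y ∈ {2}; common: ∅.
Collecting: common zeros = {(5, 7)}, so the count is 1.
Comparison with the Bézout bound: 1 ≤ 1 = deg(f)·deg(g), as expected for curves with no common component (the bound is attained).


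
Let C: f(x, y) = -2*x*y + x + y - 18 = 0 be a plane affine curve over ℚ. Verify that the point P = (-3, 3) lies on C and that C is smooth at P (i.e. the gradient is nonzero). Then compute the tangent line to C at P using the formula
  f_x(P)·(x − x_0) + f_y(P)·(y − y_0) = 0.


Tangent line at P: -5*x + 7*y - 36 = 0.

Step 1: f(-3, 3) = 0, so P lies on C.
Step 2: partial derivatives
  f_x(x, y) = 1 - 2*y, f_y(x, y) = 1 - 2*x.
  f_x(P) = -5, f_y(P) = 7 (gradient nonzero, so P is smooth).
Step 3: tangent line at P: -5·(x − -3) + 7·(y − 3) = 0.
Expanding: -5*x + 7*y - 36 = 0.


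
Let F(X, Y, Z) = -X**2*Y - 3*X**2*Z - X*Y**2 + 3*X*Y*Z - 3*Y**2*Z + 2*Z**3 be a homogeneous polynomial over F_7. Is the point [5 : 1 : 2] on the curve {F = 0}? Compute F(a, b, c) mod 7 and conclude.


F(5,1,2) ≡ 0 (mod 7); P is on the curve.

Evaluate F(5, 1, 2) term-by-term (mod 7).
  -X**2*Y ↦ -1·25·1·1 = -25
  -3*X**2*Z ↦ -3·25·1·2 = -150
  -X*Y**2 ↦ -1·5·1·1 = -5
  3*X*Y*Z ↦ 3·5·1·2 = 30
  -3*Y**2*Z ↦ -3·1·1·2 = -6
  2*Z**3 ↦ 2·1·1·8 = 16
Sum: F(5, 1, 2) = (-25) + (-150) + (-5) + (30) + (-6) + (16) = -140.
Reducing mod 7: -140 ≡ 0 (mod 7).
Since F(a, b, c) ≡ 0 (mod 7), P lies on the curve.


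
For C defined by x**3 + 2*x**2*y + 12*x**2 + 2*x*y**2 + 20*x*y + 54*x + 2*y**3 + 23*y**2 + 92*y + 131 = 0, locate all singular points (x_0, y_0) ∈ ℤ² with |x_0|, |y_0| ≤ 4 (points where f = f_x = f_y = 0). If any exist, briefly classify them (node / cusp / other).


Singular points: {(-2, -3)}; classification: cusp.

Compute partial derivatives:
  f_x = 3*x**2 + 4*x*y + 24*x + 2*y**2 + 20*y + 54.
  f_y = 2*x**2 + 4*x*y + 20*x + 6*y**2 + 46*y + 92.
Scan x_0 ∈ {−4, ..., 4}. For each x_0, f_y(x_0, y) is a polynomial in y; find its integer roots y ∈ {−4, ..., 4}, then test f_x and f at those candidates.
  x = -4: f_y(-4, y) = 6*y**2 + 30*y + 44; no integer root y with |y| ≤ 4.
  x = -3: f_y(-3, y) = 6*y**2 + 34*y + 50; no integer root y with |y| ≤ 4.
  x = -2: f_y(-2, y) = 6*y**2 + 38*y + 60; vanishes at y ∈ {-3}. (-2, -3): f_x = 0, f = 0 — SINGULAR.
  x = -1: f_y(-1, y) = 6*y**2 + 42*y + 74; no integer root y with |y| ≤ 4.
  x = 0: f_y(0, y) = 6*y**2 + 46*y + 92; no integer root y with |y| ≤ 4.
  x = 1: f_y(1, y) = 6*y**2 + 50*y + 114; no integer root y with |y| ≤ 4.
  x = 2: f_y(2, y) = 6*y**2 + 54*y + 140; no integer root y with |y| ≤ 4.
  x = 3: f_y(3, y) = 6*y**2 + 58*y + 170; no integer root y with |y| ≤ 4.
  x = 4: f_y(4, y) = 6*y**2 + 62*y + 204; no integer root y with |y| ≤ 4.
Only singular point on the grid: (-2, -3).
Classify: substitute x = -2 + u, y = -3 + v and expand: f = u**3 + 2*u**2*v + 2*u*v**2 + 2*v**3 + v**2.
No constant or linear terms (consistent with a singular point). Quadratic part: v**2. Cubic part: u**3 + 2*u**2*v + 2*u*v**2 + 2*v**3.
The quadratic part v**2 is a perfect square, so there is a single (double) tangent line v = 0, i.e. y = -3. Restricting the cubic part to that line (v = 0) leaves u**3 ≠ 0, so f is not divisible by v and the branch is v² ≈ -u**3 to lowest order — this is a cusp.
Classification: cusp.


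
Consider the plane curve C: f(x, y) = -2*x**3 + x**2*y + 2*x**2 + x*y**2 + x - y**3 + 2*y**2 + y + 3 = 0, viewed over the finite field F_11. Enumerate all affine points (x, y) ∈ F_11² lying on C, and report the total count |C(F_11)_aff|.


Affine F_11-points: {(2, 9), (3, 9), (4, 3), (4, 4), (4, 10), (5, 6), (6, 2), (6, 8), (6, 9), (7, 3), (8, 3)}; count = 11.

For each of the 121 pairs (x, y) ∈ F_11², evaluate f(x, y) mod 11. Record the zeros.
  x = 0: [0↦3, 1↦5, 2↦5, 3↦8, 4↦8, 5↦10, 6↦8, 7↦7, 8↦1, 9↦6, 10↦5]  zeros at y ∈ ∅
  x = 1: [0↦4, 1↦8, 2↦1, 3↦10, 4↦7, 5↦8, 6↦7, 7↦9, 8↦8, 9↦9, 10↦6]  zeros at y ∈ ∅
  x = 2: [0↦8, 1↦5, 2↦4, 3↦10, 4↦6, 5↦8, 6↦10, 7↦6, 8↦1, 9↦0, 10↦8]  zeros at y ∈ {9}
  x = 3: [0↦3, 1↦6, 2↦2, 3↦7, 4↦4, 5↦9, 6↦5, 7↦8, 8↦1, 9↦0, 10↦10]  zeros at y ∈ {9}
  x = 4: [0↦10, 1↦10, 2↦5, 3↦0, 4↦0, 5↦10, 6↦2, 7↦3, 8↦7, 9↦8, 10↦0]  zeros at y ∈ {3, 4, 10}
  x = 5: [0↦6, 1↦5, 2↦1, 3↦10, 4↦4, 5↦10, 6↦0, 7↦1, 8↦7, 9↦1, 10↦10]  zeros at y ∈ {6}
  x = 6: [0↦1, 1↦1, 2↦0, 3↦3, 4↦4, 5↦8, 6↦9, 7↦1, 8↦0, 9↦0, 10↦6]  zeros at y ∈ {2, 8, 9}
  x = 7: [0↦5, 1↦8, 2↦1, 3↦0, 4↦10, 5↦3, 6↦6, 7↦2, 8↦7, 9↦4, 10↦9]  zeros at y ∈ {3}
  x = 8: [0↦6, 1↦3, 2↦3, 3↦0, 4↦10, 5↦5, 6↦1, 7↦3, 8↦5, 9↦1, 10↦7]  zeros at y ∈ {3}
  x = 9: [0↦3, 1↦7, 2↦5, 3↦2, 4↦3, 5↦2, 6↦4, 7↦3, 8↦4, 9↦1, 10↦10]  zeros at y ∈ ∅
  x = 10: [0↦6, 1↦8, 2↦6, 3↦5, 4↦10, 5↦4, 6↦3, 7↦1, 8↦3, 9↦3, 10↦6]  zeros at y ∈ ∅
Collecting zeros: affine points = {(2, 9), (3, 9), (4, 3), (4, 4), (4, 10), (5, 6), (6, 2), (6, 8), (6, 9), (7, 3), (8, 3)}.
Total count |C(F_11)_aff| = 11.


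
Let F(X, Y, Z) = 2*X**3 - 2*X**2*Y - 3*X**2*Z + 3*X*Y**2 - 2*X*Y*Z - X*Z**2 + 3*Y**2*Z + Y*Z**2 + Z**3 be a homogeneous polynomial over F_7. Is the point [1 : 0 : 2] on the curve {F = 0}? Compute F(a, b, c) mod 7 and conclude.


F(1,0,2) ≡ 0 (mod 7); P is on the curve.

Evaluate F(1, 0, 2) term-by-term (mod 7).
  2*X**3 ↦ 2·1·1·1 = 2
  -2*X**2*Y ↦ -2·1·0·1 = 0
  -3*X**2*Z ↦ -3·1·1·2 = -6
  3*X*Y**2 ↦ 3·1·0·1 = 0
  -2*X*Y*Z ↦ -2·1·0·2 = 0
  -X*Z**2 ↦ -1·1·1·4 = -4
  3*Y**2*Z ↦ 3·1·0·2 = 0
  Y*Z**2 ↦ 1·1·0·4 = 0
  Z**3 ↦ 1·1·1·8 = 8
Sum: F(1, 0, 2) = (2) + (0) + (-6) + (0) + (0) + (-4) + (0) + (0) + (8) = 0.
Reducing mod 7: 0 ≡ 0 (mod 7).
Since F(a, b, c) ≡ 0 (mod 7), P lies on the curve.


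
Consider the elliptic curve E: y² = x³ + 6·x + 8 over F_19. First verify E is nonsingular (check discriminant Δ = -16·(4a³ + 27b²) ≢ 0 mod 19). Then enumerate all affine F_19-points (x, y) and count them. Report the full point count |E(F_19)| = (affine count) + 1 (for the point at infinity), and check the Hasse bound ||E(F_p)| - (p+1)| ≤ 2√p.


Affine points = {(2, 3), (2, 16), (4, 1), (4, 18), (5, 7), (5, 12), (8, 6), (8, 13), (10, 2), (10, 17), (14, 9), (14, 10), (16, 1), (16, 18), (17, 8), (17, 11), (18, 1), (18, 18)}; affine count = 18; |E(F_19)| = 19.

Discriminant check: Δ ∝ 4a³ + 27b² = 4·6³ + 27·8² = 4·216 + 27·64 ≡ 8 (mod 19). Nonzero ⇒ E is nonsingular.
For each x ∈ F_19, compute rhs = x³ + 6·x + 8 mod 19, then count y ∈ F_19 with y² ≡ rhs.
  x = 0: rhs = 8, matching y values: none (0 points).
  x = 1: rhs = 15, matching y values: none (0 points).
  x = 2: rhs = 9, matching y values: 3, 16 (2 points).
  x = 3: rhs = 15, matching y values: none (0 points).
  x = 4: rhs = 1, matching y values: 1, 18 (2 points).
  x = 5: rhs = 11, matching y values: 7, 12 (2 points).
  x = 6: rhs = 13, matching y values: none (0 points).
  x = 7: rhs = 13, matching y values: none (0 points).
  x = 8: rhs = 17, matching y values: 6, 13 (2 points).
  x = 9: rhs = 12, matching y values: none (0 points).
  x = 10: rhs = 4, matching y values: 2, 17 (2 points).
  x = 11: rhs = 18, matching y values: none (0 points).
  x = 12: rhs = 3, matching y values: none (0 points).
  x = 13: rhs = 3, matching y values: none (0 points).
  x = 14: rhs = 5, matching y values: 9, 10 (2 points).
  x = 15: rhs = 15, matching y values: none (0 points).
  x = 16: rhs = 1, matching y values: 1, 18 (2 points).
  x = 17: rhs = 7, matching y values: 8, 11 (2 points).
  x = 18: rhs = 1, matching y values: 1, 18 (2 points).
Total affine count: 18.
Full point count |E(F_19)| = 18 + 1 = 19.
Hasse bound: |19 − (19+1)| = |-1| = 1 ≤ 2√19 ≈ 8.7178 ✓.


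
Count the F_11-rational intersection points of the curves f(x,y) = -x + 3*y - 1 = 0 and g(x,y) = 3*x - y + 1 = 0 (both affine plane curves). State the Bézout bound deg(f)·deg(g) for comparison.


Common zeros: {(8, 3)}; count = 1; Bézout bound = 1.

deg(f) = 1, deg(g) = 1, so Bézout bound = 1.
Scan x ∈ F_11. For each x, list the y ∈ F_11 with f(x, y) ≡ 0 and those with g(x, y) ≡ 0 (mod 11); the common zeros in that column are the intersection.
  x = 0: f ≡ 0 at y ∈ {4}; g ≡ 0 at y ∈ {1}; common: ∅.
  x = 1: f ≡ 0 at y ∈ {8}; g ≡ 0 at y ∈ {4}; common: ∅.
  x = 2: f ≡ 0 at y ∈ {1}; g ≡ 0 at y ∈ {7}; common: ∅.
  x = 3: f ≡ 0 at y ∈ {5}; g ≡ 0 at y ∈ {10}; common: ∅.
  x = 4: f ≡ 0 at y ∈ {9}; g ≡ 0 at y ∈ {2}; common: ∅.
  x = 5: f ≡ 0 at y ∈ {2}; g ≡ 0 at y ∈ {5}; common: ∅.
  x = 6: f ≡ 0 at y ∈ {6}; g ≡ 0 at y ∈ {8}; common: ∅.
  x = 7: f ≡ 0 at y ∈ {10}; g ≡ 0 at y ∈ {0}; common: ∅.
  x = 8: f ≡ 0 at y ∈ {3}; g ≡ 0 at y ∈ {3}; common: {3}.
  x = 9: f ≡ 0 at y ∈ {7}; g ≡ 0 at y ∈ {6}; common: ∅.
  x = 10: f ≡ 0 at y ∈ {0}; g ≡ 0 at y ∈ {9}; common: ∅.
Collecting: common zeros = {(8, 3)}, so the count is 1.
Comparison with the Bézout bound: 1 ≤ 1 = deg(f)·deg(g), as expected for curves with no common component (the bound is attained).


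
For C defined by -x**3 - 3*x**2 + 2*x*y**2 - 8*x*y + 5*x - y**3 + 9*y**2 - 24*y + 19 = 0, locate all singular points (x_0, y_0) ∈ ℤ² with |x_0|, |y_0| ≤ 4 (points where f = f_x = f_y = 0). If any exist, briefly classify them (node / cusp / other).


Singular points: {(-1, 2)}; classification: cusp.

Compute partial derivatives:
  f_x = -3*x**2 - 6*x + 2*y**2 - 8*y + 5.
  f_y = 4*x*y - 8*x - 3*y**2 + 18*y - 24.
Scan x_0 ∈ {−4, ..., 4}. For each x_0, f_y(x_0, y) is a polynomial in y; find its integer roots y ∈ {−4, ..., 4}, then test f_x and f at those candidates.
  x = -4: f_y(-4, y) = -3*y**2 + 2*y + 8; vanishes at y ∈ {2}. (-4, 2): f_x = -27 ≠ 0.
  x = -3: f_y(-3, y) = -3*y**2 + 6*y; vanishes at y ∈ {0, 2}. (-3, 0): f_x = -4 ≠ 0; (-3, 2): f_x = -12 ≠ 0.
  x = -2: f_y(-2, y) = -3*y**2 + 10*y - 8; vanishes at y ∈ {2}. (-2, 2): f_x = -3 ≠ 0.
  x = -1: f_y(-1, y) = -3*y**2 + 14*y - 16; vanishes at y ∈ {2}. (-1, 2): f_x = 0, f = 0 — SINGULAR.
  x = 0: f_y(0, y) = -3*y**2 + 18*y - 24; vanishes at y ∈ {2, 4}. (0, 2): f_x = -3 ≠ 0; (0, 4): f_x = 5 ≠ 0.
  x = 1: f_y(1, y) = -3*y**2 + 22*y - 32; vanishes at y ∈ {2}. (1, 2): f_x = -12 ≠ 0.
  x = 2: f_y(2, y) = -3*y**2 + 26*y - 40; vanishes at y ∈ {2}. (2, 2): f_x = -27 ≠ 0.
  x = 3: f_y(3, y) = -3*y**2 + 30*y - 48; vanishes at y ∈ {2}. (3, 2): f_x = -48 ≠ 0.
  x = 4: f_y(4, y) = -3*y**2 + 34*y - 56; vanishes at y ∈ {2}. (4, 2): f_x = -75 ≠ 0.
Only singular point on the grid: (-1, 2).
Classify: substitute x = -1 + u, y = 2 + v and expand: f = -u**3 + 2*u*v**2 - v**3 + v**2.
No constant or linear terms (consistent with a singular point). Quadratic part: v**2. Cubic part: -u**3 + 2*u*v**2 - v**3.
The quadratic part v**2 is a perfect square, so there is a single (double) tangent line v = 0, i.e. y = 2. Restricting the cubic part to that line (v = 0) leaves -u**3 ≠ 0, so f is not divisible by v and the branch is v² ≈ u**3 to lowest order — this is a cusp.
Classification: cusp.


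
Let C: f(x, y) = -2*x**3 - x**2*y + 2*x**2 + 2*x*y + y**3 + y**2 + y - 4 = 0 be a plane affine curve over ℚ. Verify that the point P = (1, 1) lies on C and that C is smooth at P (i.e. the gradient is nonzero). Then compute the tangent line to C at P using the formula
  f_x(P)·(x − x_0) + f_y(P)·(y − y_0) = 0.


Tangent line at P: -2*x + 7*y - 5 = 0.

Step 1: f(1, 1) = 0, so P lies on C.
Step 2: partial derivatives
  f_x(x, y) = -6*x**2 - 2*x*y + 4*x + 2*y, f_y(x, y) = -x**2 + 2*x + 3*y**2 + 2*y + 1.
  f_x(P) = -2, f_y(P) = 7 (gradient nonzero, so P is smooth).
Step 3: tangent line at P: -2·(x − 1) + 7·(y − 1) = 0.
Expanding: -2*x + 7*y - 5 = 0.


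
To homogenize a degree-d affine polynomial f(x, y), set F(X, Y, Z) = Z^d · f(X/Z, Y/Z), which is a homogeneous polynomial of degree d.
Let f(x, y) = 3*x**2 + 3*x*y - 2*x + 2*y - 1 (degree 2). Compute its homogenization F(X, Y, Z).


F(X, Y, Z) = 3*X**2 + 3*X*Y - 2*X*Z + 2*Y*Z - Z**2

deg(f) = 2.
Substitute x = X/Z, y = Y/Z into f, then multiply by Z^2.
  monomial 3·x^2·y^0 ↦ 3·X^2·Y^0·Z^0.
  monomial 3·x^1·y^1 ↦ 3·X^1·Y^1·Z^0.
  monomial -2·x^1·y^0 ↦ -2·X^1·Y^0·Z^1.
  monomial 2·x^0·y^1 ↦ 2·X^0·Y^1·Z^1.
  monomial -1·x^0·y^0 ↦ -1·X^0·Y^0·Z^2.
Collecting: F(X, Y, Z) = 3*X**2 + 3*X*Y - 2*X*Z + 2*Y*Z - Z**2.


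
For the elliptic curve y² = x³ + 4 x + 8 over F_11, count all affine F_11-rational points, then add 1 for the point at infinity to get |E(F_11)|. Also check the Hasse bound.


Affine points = {(3, 5), (3, 6), (4, 0), (7, 4), (7, 7), (9, 5), (9, 6), (10, 5), (10, 6)}; affine count = 9; |E(F_11)| = 10.

Discriminant check: Δ ∝ 4a³ + 27b² = 4·4³ + 27·8² = 4·64 + 27·64 ≡ 4 (mod 11). Nonzero ⇒ E is nonsingular.
For each x ∈ F_11, compute rhs = x³ + 4·x + 8 mod 11, then count y ∈ F_11 with y² ≡ rhs.
  x = 0: rhs = 8, matching y values: none (0 points).
  x = 1: rhs = 2, matching y values: none (0 points).
  x = 2: rhs = 2, matching y values: none (0 points).
  x = 3: rhs = 3, matching y values: 5, 6 (2 points).
  x = 4: rhs = 0, matching y values: 0 (1 points).
  x = 5: rhs = 10, matching y values: none (0 points).
  x = 6: rhs = 6, matching y values: none (0 points).
  x = 7: rhs = 5, matching y values: 4, 7 (2 points).
  x = 8: rhs = 2, matching y values: none (0 points).
  x = 9: rhs = 3, matching y values: 5, 6 (2 points).
  x = 10: rhs = 3, matching y values: 5, 6 (2 points).
Total affine count: 9.
Full point count |E(F_11)| = 9 + 1 = 10.
Hasse bound: |10 − (11+1)| = |-2| = 2 ≤ 2√11 ≈ 6.6332 ✓.


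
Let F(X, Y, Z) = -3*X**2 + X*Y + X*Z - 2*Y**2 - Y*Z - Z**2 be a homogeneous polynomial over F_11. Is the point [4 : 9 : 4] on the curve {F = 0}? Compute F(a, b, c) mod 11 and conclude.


F(4,9,4) ≡ 10 (mod 11); P is NOT on the curve.

Evaluate F(4, 9, 4) term-by-term (mod 11).
  -3*X**2 ↦ -3·16·1·1 = -48
  X*Y ↦ 1·4·9·1 = 36
  X*Z ↦ 1·4·1·4 = 16
  -2*Y**2 ↦ -2·1·81·1 = -162
  -Y*Z ↦ -1·1·9·4 = -36
  -Z**2 ↦ -1·1·1·16 = -16
Sum: F(4, 9, 4) = (-48) + (36) + (16) + (-162) + (-36) + (-16) = -210.
Reducing mod 11: -210 ≡ 10 (mod 11).
Since F(a, b, c) ≡ 10 ≠ 0 (mod 11), P does NOT lie on the curve.


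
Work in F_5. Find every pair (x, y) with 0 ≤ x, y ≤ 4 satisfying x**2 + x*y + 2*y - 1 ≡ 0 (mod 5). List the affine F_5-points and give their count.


Affine F_5-points: {(0, 3), (1, 0), (2, 3), (4, 0)}; count = 4.

For each of the 25 pairs (x, y) ∈ F_5², evaluate f(x, y) mod 5. Record the zeros.
  x = 0: [0↦4, 1↦1, 2↦3, 3↦0, 4↦2]  zeros at y ∈ {3}
  x = 1: [0↦0, 1↦3, 2↦1, 3↦4, 4↦2]  zeros at y ∈ {0}
  x = 2: [0↦3, 1↦2, 2↦1, 3↦0, 4↦4]  zeros at y ∈ {3}
  x = 3: [0↦3, 1↦3, 2↦3, 3↦3, 4↦3]  zeros at y ∈ ∅
  x = 4: [0↦0, 1↦1, 2↦2, 3↦3, 4↦4]  zeros at y ∈ {0}
Collecting zeros: affine points = {(0, 3), (1, 0), (2, 3), (4, 0)}.
Total count |C(F_5)_aff| = 4.


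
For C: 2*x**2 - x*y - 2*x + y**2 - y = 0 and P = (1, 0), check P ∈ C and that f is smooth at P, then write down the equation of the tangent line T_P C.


Tangent line at P: 2*x - 2*y - 2 = 0.

Step 1: f(1, 0) = 0, so P lies on C.
Step 2: partial derivatives
  f_x(x, y) = 4*x - y - 2, f_y(x, y) = -x + 2*y - 1.
  f_x(P) = 2, f_y(P) = -2 (gradient nonzero, so P is smooth).
Step 3: tangent line at P: 2·(x − 1) + -2·(y − 0) = 0.
Expanding: 2*x - 2*y - 2 = 0.


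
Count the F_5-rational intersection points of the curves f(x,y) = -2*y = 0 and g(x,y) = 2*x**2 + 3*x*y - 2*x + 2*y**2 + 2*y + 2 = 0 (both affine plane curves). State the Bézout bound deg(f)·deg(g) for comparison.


Common zeros: ∅; count = 0; Bézout bound = 2.

deg(f) = 1, deg(g) = 2, so Bézout bound = 2.
Scan x ∈ F_5. For each x, list the y ∈ F_5 with f(x, y) ≡ 0 and those with g(x, y) ≡ 0 (mod 5); the common zeros in that column are the intersection.
  x = 0: f ≡ 0 at y ∈ {0}; g ≡ 0 at y ∈ ∅; common: ∅.
  x = 1: f ≡ 0 at y ∈ {0}; g ≡ 0 at y ∈ {2, 3}; common: ∅.
  x = 2: f ≡ 0 at y ∈ {0}; g ≡ 0 at y ∈ {2, 4}; common: ∅.
  x = 3: f ≡ 0 at y ∈ {0}; g ≡ 0 at y ∈ {3, 4}; common: ∅.
  x = 4: f ≡ 0 at y ∈ {0}; g ≡ 0 at y ∈ ∅; common: ∅.
Collecting: common zeros = ∅, so the count is 0.
Comparison with the Bézout bound: 0 ≤ 2 = deg(f)·deg(g), as expected for curves with no common component (the affine F_5-count falls short of the bound because intersections may lie at infinity, over extension fields, or carry multiplicity).


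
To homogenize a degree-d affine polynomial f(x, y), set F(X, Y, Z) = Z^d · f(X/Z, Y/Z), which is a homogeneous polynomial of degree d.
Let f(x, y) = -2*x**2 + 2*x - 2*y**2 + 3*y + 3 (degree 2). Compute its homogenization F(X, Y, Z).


F(X, Y, Z) = -2*X**2 + 2*X*Z - 2*Y**2 + 3*Y*Z + 3*Z**2

deg(f) = 2.
Substitute x = X/Z, y = Y/Z into f, then multiply by Z^2.
  monomial -2·x^2·y^0 ↦ -2·X^2·Y^0·Z^0.
  monomial 2·x^1·y^0 ↦ 2·X^1·Y^0·Z^1.
  monomial -2·x^0·y^2 ↦ -2·X^0·Y^2·Z^0.
  monomial 3·x^0·y^1 ↦ 3·X^0·Y^1·Z^1.
  monomial 3·x^0·y^0 ↦ 3·X^0·Y^0·Z^2.
Collecting: F(X, Y, Z) = -2*X**2 + 2*X*Z - 2*Y**2 + 3*Y*Z + 3*Z**2.


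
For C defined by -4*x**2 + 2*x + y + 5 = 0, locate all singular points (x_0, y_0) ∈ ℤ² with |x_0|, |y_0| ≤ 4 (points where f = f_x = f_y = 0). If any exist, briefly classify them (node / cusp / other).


No singular points in the scanned grid; C is smooth there.

Compute partial derivatives:
  f_x = 2 - 8*x.
  f_y = 1.
f_y = 1 is a nonzero constant, so f_y never vanishes: no point (x, y) can satisfy f = f_x = f_y = 0. In particular no (x, y) ∈ {−4, ..., 4}² is singular; the curve is smooth.


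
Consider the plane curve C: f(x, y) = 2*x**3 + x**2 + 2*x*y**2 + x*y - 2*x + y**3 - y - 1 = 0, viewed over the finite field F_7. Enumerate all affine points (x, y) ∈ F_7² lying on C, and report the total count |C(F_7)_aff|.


Affine F_7-points: {(0, 5), (1, 0), (1, 5), (2, 1), (2, 4), (2, 5), (3, 0), (3, 4), (4, 1), (5, 4), (6, 0)}; count = 11.

For each of the 49 pairs (x, y) ∈ F_7², evaluate f(x, y) mod 7. Record the zeros.
  x = 0: [0↦6, 1↦6, 2↦5, 3↦2, 4↦3, 5↦0, 6↦6]  zeros at y ∈ {5}
  x = 1: [0↦0, 1↦3, 2↦2, 3↦3, 4↦5, 5↦0, 6↦1]  zeros at y ∈ {0, 5}
  x = 2: [0↦1, 1↦0, 2↦6, 3↦4, 4↦0, 5↦0, 6↦3]  zeros at y ∈ {1, 4, 5}
  x = 3: [0↦0, 1↦2, 2↦1, 3↦3, 4↦0, 5↦5, 6↦3]  zeros at y ∈ {0, 4}
  x = 4: [0↦2, 1↦0, 2↦6, 3↦5, 4↦3, 5↦6, 6↦6]  zeros at y ∈ {1}
  x = 5: [0↦5, 1↦6, 2↦5, 3↦1, 4↦0, 5↦1, 6↦3]  zeros at y ∈ {4}
  x = 6: [0↦0, 1↦4, 2↦3, 3↦3, 4↦3, 5↦2, 6↦6]  zeros at y ∈ {0}
Collecting zeros: affine points = {(0, 5), (1, 0), (1, 5), (2, 1), (2, 4), (2, 5), (3, 0), (3, 4), (4, 1), (5, 4), (6, 0)}.
Total count |C(F_7)_aff| = 11.


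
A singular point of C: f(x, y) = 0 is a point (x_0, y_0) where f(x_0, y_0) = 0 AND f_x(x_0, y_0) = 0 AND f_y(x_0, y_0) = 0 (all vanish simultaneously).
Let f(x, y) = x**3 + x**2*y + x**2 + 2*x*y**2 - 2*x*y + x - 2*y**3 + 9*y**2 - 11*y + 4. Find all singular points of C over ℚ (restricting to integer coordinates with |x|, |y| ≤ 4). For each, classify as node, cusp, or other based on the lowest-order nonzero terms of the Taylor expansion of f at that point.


Singular points: {(-1, 1)}; classification: node.

Compute partial derivatives:
  f_x = 3*x**2 + 2*x*y + 2*x + 2*y**2 - 2*y + 1.
  f_y = x**2 + 4*x*y - 2*x - 6*y**2 + 18*y - 11.
Scan x_0 ∈ {−4, ..., 4}. For each x_0, f_y(x_0, y) is a polynomial in y; find its integer roots y ∈ {−4, ..., 4}, then test f_x and f at those candidates.
  x = -4: f_y(-4, y) = -6*y**2 + 2*y + 13; no integer root y with |y| ≤ 4.
  x = -3: f_y(-3, y) = -6*y**2 + 6*y + 4; no integer root y with |y| ≤ 4.
  x = -2: f_y(-2, y) = -6*y**2 + 10*y - 3; no integer root y with |y| ≤ 4.
  x = -1: f_y(-1, y) = -6*y**2 + 14*y - 8; vanishes at y ∈ {1}. (-1, 1): f_x = 0, f = 0 — SINGULAR.
  x = 0: f_y(0, y) = -6*y**2 + 18*y - 11; no integer root y with |y| ≤ 4.
  x = 1: f_y(1, y) = -6*y**2 + 22*y - 12; vanishes at y ∈ {3}. (1, 3): f_x = 24 ≠ 0.
  x = 2: f_y(2, y) = -6*y**2 + 26*y - 11; no integer root y with |y| ≤ 4.
  x = 3: f_y(3, y) = -6*y**2 + 30*y - 8; no integer root y with |y| ≤ 4.
  x = 4: f_y(4, y) = -6*y**2 + 34*y - 3; no integer root y with |y| ≤ 4.
Only singular point on the grid: (-1, 1).
Classify: substitute x = -1 + u, y = 1 + v and expand: f = u**3 + u**2*v - u**2 + 2*u*v**2 - 2*v**3 + v**2.
No constant or linear terms (consistent with a singular point). Quadratic part: -u**2 + v**2. Cubic part: u**3 + u**2*v + 2*u*v**2 - 2*v**3.
The quadratic part v**2 - u**2 = (v − u)(v + u) splits into two distinct linear factors, so there are two distinct tangent lines y − 1 = ±(x − -1) — this is a node (ordinary double point).
Classification: node.


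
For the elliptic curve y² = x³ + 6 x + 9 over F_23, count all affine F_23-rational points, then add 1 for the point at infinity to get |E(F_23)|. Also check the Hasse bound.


Affine points = {(0, 3), (0, 20), (1, 4), (1, 19), (2, 11), (2, 12), (3, 10), (3, 13), (5, 7), (5, 16), (6, 10), (6, 13), (7, 7), (7, 16), (11, 7), (11, 16), (14, 10), (14, 13), (15, 1), (15, 22), (19, 6), (19, 17), (21, 9), (21, 14), (22, 5), (22, 18)}; affine count = 26; |E(F_23)| = 27.

Discriminant check: Δ ∝ 4a³ + 27b² = 4·6³ + 27·9² = 4·216 + 27·81 ≡ 15 (mod 23). Nonzero ⇒ E is nonsingular.
For each x ∈ F_23, compute rhs = x³ + 6·x + 9 mod 23, then count y ∈ F_23 with y² ≡ rhs.
  x = 0: rhs = 9, matching y values: 3, 20 (2 points).
  x = 1: rhs = 16, matching y values: 4, 19 (2 points).
  x = 2: rhs = 6, matching y values: 11, 12 (2 points).
  x = 3: rhs = 8, matching y values: 10, 13 (2 points).
  x = 4: rhs = 5, matching y values: none (0 points).
  x = 5: rhs = 3, matching y values: 7, 16 (2 points).
  x = 6: rhs = 8, matching y values: 10, 13 (2 points).
  x = 7: rhs = 3, matching y values: 7, 16 (2 points).
  x = 8: rhs = 17, matching y values: none (0 points).
  x = 9: rhs = 10, matching y values: none (0 points).
  x = 10: rhs = 11, matching y values: none (0 points).
  x = 11: rhs = 3, matching y values: 7, 16 (2 points).
  x = 12: rhs = 15, matching y values: none (0 points).
  x = 13: rhs = 7, matching y values: none (0 points).
  x = 14: rhs = 8, matching y values: 10, 13 (2 points).
  x = 15: rhs = 1, matching y values: 1, 22 (2 points).
  x = 16: rhs = 15, matching y values: none (0 points).
  x = 17: rhs = 10, matching y values: none (0 points).
  x = 18: rhs = 15, matching y values: none (0 points).
  x = 19: rhs = 13, matching y values: 6, 17 (2 points).
  x = 20: rhs = 10, matching y values: none (0 points).
  x = 21: rhs = 12, matching y values: 9, 14 (2 points).
  x = 22: rhs = 2, matching y values: 5, 18 (2 points).
Total affine count: 26.
Full point count |E(F_23)| = 26 + 1 = 27.
Hasse bound: |27 − (23+1)| = |3| = 3 ≤ 2√23 ≈ 9.5917 ✓.


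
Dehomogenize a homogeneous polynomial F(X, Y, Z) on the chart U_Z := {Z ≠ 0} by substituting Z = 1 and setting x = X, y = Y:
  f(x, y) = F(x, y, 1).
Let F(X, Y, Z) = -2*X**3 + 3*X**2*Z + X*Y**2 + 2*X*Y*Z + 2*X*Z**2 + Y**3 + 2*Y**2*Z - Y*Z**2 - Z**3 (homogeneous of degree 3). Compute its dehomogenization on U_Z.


f(x, y) = -2*x**3 + 3*x**2 + x*y**2 + 2*x*y + 2*x + y**3 + 2*y**2 - y - 1

On U_Z we set Z = 1. Each monomial c·X^i·Y^j·Z^k in F becomes c·x^i·y^j·1^k = c·x^i·y^j.
Substituting Z = 1: F(X, Y, 1) = -2*x**3 + 3*x**2 + x*y**2 + 2*x*y + 2*x + y**3 + 2*y**2 - y - 1.
Note: deg(f) ≤ deg(F) = 3; strict inequality happens when F is divisible by Z (lost terms).


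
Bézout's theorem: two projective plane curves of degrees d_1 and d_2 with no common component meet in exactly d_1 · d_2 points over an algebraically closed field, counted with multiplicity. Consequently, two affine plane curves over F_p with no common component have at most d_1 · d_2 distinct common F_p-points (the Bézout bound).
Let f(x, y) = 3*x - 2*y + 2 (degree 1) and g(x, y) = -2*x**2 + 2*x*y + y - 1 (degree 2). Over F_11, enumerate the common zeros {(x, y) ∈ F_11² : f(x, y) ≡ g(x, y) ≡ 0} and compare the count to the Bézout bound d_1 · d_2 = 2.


Common zeros: {(0, 1), (2, 4)}; count = 2; Bézout bound = 2.

deg(f) = 1, deg(g) = 2, so Bézout bound = 2.
Scan x ∈ F_11. For each x, list the y ∈ F_11 with f(x, y) ≡ 0 and those with g(x, y) ≡ 0 (mod 11); the common zeros in that column are the intersection.
  x = 0: f ≡ 0 at y ∈ {1}; g ≡ 0 at y ∈ {1}; common: {1}.
  x = 1: f ≡ 0 at y ∈ {8}; g ≡ 0 at y ∈ {1}; common: ∅.
  x = 2: f ≡ 0 at y ∈ {4}; g ≡ 0 at y ∈ {4}; common: {4}.
  x = 3: f ≡ 0 at y ∈ {0}; g ≡ 0 at y ∈ {9}; common: ∅.
  x = 4: f ≡ 0 at y ∈ {7}; g ≡ 0 at y ∈ {0}; common: ∅.
  x = 5: f ≡ 0 at y ∈ {3}; g ≡ 0 at y ∈ ∅; common: ∅.
  x = 6: f ≡ 0 at y ∈ {10}; g ≡ 0 at y ∈ {9}; common: ∅.
  x = 7: f ≡ 0 at y ∈ {6}; g ≡ 0 at y ∈ {0}; common: ∅.
  x = 8: f ≡ 0 at y ∈ {2}; g ≡ 0 at y ∈ {5}; common: ∅.
  x = 9: f ≡ 0 at y ∈ {9}; g ≡ 0 at y ∈ {8}; common: ∅.
  x = 10: f ≡ 0 at y ∈ {5}; g ≡ 0 at y ∈ {8}; common: ∅.
Collecting: common zeros = {(0, 1), (2, 4)}, so the count is 2.
Comparison with the Bézout bound: 2 ≤ 2 = deg(f)·deg(g), as expected for curves with no common component (the bound is attained).


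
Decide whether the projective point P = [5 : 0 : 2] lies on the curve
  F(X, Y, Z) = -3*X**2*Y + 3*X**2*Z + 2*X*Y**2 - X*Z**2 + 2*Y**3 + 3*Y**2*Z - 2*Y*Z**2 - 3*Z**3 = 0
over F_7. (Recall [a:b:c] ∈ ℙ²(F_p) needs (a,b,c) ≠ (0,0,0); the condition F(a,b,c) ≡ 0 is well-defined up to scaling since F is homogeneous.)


F(5,0,2) ≡ 1 (mod 7); P is NOT on the curve.

Evaluate F(5, 0, 2) term-by-term (mod 7).
  -3*X**2*Y ↦ -3·25·0·1 = 0
  3*X**2*Z ↦ 3·25·1·2 = 150
  2*X*Y**2 ↦ 2·5·0·1 = 0
  -X*Z**2 ↦ -1·5·1·4 = -20
  2*Y**3 ↦ 2·1·0·1 = 0
  3*Y**2*Z ↦ 3·1·0·2 = 0
  -2*Y*Z**2 ↦ -2·1·0·4 = 0
  -3*Z**3 ↦ -3·1·1·8 = -24
Sum: F(5, 0, 2) = (0) + (150) + (0) + (-20) + (0) + (0) + (0) + (-24) = 106.
Reducing mod 7: 106 ≡ 1 (mod 7).
Since F(a, b, c) ≡ 1 ≠ 0 (mod 7), P does NOT lie on the curve.


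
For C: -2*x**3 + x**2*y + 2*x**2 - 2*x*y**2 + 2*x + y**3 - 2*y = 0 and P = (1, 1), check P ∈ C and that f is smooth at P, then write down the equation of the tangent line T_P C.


Tangent line at P: 2 - 2*y = 0.

Step 1: f(1, 1) = 0, so P lies on C.
Step 2: partial derivatives
  f_x(x, y) = -6*x**2 + 2*x*y + 4*x - 2*y**2 + 2, f_y(x, y) = x**2 - 4*x*y + 3*y**2 - 2.
  f_x(P) = 0, f_y(P) = -2 (gradient nonzero, so P is smooth).
Step 3: tangent line at P: 0·(x − 1) + -2·(y − 1) = 0.
Expanding: 2 - 2*y = 0.


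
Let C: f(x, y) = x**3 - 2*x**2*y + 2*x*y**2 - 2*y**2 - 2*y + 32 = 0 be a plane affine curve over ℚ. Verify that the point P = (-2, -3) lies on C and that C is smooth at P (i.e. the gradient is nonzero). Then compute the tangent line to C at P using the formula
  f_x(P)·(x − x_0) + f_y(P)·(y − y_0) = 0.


Tangent line at P: 6*x + 26*y + 90 = 0.

Step 1: f(-2, -3) = 0, so P lies on C.
Step 2: partial derivatives
  f_x(x, y) = 3*x**2 - 4*x*y + 2*y**2, f_y(x, y) = -2*x**2 + 4*x*y - 4*y - 2.
  f_x(P) = 6, f_y(P) = 26 (gradient nonzero, so P is smooth).
Step 3: tangent line at P: 6·(x − -2) + 26·(y − -3) = 0.
Expanding: 6*x + 26*y + 90 = 0.
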